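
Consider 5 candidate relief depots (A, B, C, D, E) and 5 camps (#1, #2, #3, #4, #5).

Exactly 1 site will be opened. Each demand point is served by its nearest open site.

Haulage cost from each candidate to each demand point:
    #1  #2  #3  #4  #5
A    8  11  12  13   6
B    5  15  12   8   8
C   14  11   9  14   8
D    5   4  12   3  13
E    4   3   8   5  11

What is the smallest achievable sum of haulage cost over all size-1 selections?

Open {E}.
  #1→E 4, #2→E 3, #3→E 8, #4→E 5, #5→E 11  ⇒ total 31.
Compare {D}: total 37.
Compare {B}: total 48.
No size-1 selection does better; minimum is 31.

31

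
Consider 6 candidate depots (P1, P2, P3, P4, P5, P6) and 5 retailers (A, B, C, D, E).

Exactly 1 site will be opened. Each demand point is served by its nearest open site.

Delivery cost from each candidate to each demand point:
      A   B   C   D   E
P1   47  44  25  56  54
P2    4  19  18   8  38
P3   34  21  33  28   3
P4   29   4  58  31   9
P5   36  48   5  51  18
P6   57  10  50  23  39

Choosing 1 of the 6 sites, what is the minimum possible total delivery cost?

87

Open {P2}.
  A→P2 4, B→P2 19, C→P2 18, D→P2 8, E→P2 38  ⇒ total 87.
Compare {P3}: total 119.
Compare {P4}: total 131.
No size-1 selection does better; minimum is 87.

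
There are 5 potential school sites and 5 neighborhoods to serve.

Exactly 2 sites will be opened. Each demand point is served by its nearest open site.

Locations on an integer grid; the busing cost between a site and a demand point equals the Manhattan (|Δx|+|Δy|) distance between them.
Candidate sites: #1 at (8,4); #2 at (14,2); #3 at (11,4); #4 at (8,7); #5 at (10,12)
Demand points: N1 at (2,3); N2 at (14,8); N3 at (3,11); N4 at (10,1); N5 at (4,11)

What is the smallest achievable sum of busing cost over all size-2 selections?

Open {#1, #5}.
  N1→#1 7, N2→#5 8, N3→#5 8, N4→#1 5, N5→#5 7  ⇒ total 35.
Compare {#1, #4}: total 36.
Compare {#3, #5}: total 36.
No size-2 selection does better; minimum is 35.

35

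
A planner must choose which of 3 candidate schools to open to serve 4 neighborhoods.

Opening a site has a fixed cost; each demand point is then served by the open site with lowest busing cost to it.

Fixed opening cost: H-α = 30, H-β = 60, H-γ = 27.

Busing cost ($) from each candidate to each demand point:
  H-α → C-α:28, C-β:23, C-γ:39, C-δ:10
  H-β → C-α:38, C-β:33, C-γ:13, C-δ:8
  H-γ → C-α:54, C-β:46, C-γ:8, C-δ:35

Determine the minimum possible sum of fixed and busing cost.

126

Open {H-α, H-γ}: assign each demand point to its cheapest open site.
  C-α→H-α 28, C-β→H-α 23, C-γ→H-γ 8, C-δ→H-α 10
  busing cost 69, fixed 57 → total 126.
Compare {H-α}: busing cost 100 + fixed 30 = 130.
Compare {H-β}: busing cost 92 + fixed 60 = 152.
Compare {H-α, H-β}: busing cost 72 + fixed 90 = 162.
All other subsets cost ≥ 130. Minimum total cost: 126.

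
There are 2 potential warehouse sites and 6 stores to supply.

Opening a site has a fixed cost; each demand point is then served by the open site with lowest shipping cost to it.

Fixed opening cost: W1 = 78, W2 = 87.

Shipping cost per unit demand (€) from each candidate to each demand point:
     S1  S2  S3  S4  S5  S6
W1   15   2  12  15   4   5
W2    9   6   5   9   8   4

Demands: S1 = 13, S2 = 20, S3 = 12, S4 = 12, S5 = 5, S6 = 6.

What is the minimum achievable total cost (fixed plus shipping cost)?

Open {W1, W2}: assign each demand point to its cheapest open site.
  S1→W2 13×9=117, S2→W1 20×2=40, S3→W2 12×5=60, S4→W2 12×9=108, S5→W1 5×4=20, S6→W2 6×4=24
  shipping cost 369, fixed 165 → total 534.
Compare {W2}: shipping cost 469 + fixed 87 = 556.
Compare {W1}: shipping cost 609 + fixed 78 = 687.

534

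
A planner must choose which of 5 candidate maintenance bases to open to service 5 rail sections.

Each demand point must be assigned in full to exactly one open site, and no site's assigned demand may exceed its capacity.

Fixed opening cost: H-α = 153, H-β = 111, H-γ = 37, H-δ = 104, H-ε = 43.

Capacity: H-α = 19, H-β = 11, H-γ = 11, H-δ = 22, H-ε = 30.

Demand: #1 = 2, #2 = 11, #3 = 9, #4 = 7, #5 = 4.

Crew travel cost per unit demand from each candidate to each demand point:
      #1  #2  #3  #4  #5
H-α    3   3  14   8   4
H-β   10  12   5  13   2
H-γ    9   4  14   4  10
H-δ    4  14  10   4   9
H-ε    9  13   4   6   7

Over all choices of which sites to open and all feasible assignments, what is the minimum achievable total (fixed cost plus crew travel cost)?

Open {H-γ, H-ε}; cheapest assignment that respects the capacities:
  H-γ (cap 11, load 11): #2 — cost 11×4 = 44
  H-ε (cap 30, load 22): #1, #3, #4, #5 — cost 2×9 + 9×4 + 7×6 + 4×7 = 124
  Shipping 168, fixed 80 → total 248.
  Any other capacity-feasible assignment to {H-γ, H-ε} ships for at least 168.
Compare {H-γ, H-δ, H-ε}: its best feasible assignment gives total 328.
Compare {H-α, H-ε}: its best feasible assignment gives total 329.
Every other set of open sites that can feasibly serve all demand totals ≥ 328 even under its best assignment. Minimum: 248.

248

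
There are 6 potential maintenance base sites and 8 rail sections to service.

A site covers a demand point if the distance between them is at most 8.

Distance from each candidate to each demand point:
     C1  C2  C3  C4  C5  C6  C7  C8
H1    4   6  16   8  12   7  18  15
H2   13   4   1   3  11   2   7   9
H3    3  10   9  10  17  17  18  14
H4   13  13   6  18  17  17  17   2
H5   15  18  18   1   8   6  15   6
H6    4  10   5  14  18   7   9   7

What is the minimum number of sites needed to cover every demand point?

Coverage sets (demand points within 8 of each site):
  H1: {C1, C2, C4, C6}
  H2: {C2, C3, C4, C6, C7}
  H3: {C1}
  H4: {C3, C8}
  H5: {C4, C5, C6, C8}
  H6: {C1, C3, C6, C8}
No 2 sites suffice: every size-2 union leaves at least one demand point uncovered.
But {H1, H2, H5} covers everything, so the minimum is 3.

3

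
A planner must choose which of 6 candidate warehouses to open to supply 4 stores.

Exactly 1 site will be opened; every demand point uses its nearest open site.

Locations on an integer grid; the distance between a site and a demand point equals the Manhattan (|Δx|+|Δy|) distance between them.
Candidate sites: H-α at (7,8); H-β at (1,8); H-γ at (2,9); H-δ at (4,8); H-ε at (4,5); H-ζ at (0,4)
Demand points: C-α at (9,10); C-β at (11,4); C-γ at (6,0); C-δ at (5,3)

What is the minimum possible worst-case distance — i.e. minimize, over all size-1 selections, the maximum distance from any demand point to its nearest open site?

Open {H-α}.
  Farthest demand point is C-γ at distance 9 (to H-α); all others are ≤ 9.
With {H-ε} the worst case is 10.
With {H-δ} the worst case is 11.
No size-1 selection achieves below 9.

9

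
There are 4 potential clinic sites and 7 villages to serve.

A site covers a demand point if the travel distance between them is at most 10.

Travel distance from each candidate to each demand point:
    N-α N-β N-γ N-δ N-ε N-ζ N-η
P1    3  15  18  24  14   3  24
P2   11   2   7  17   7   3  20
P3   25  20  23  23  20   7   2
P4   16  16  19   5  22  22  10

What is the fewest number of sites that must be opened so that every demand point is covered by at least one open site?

3

Coverage sets (demand points within 10 of each site):
  P1: {N-α, N-ζ}
  P2: {N-β, N-γ, N-ε, N-ζ}
  P3: {N-ζ, N-η}
  P4: {N-δ, N-η}
No 2 sites suffice: every size-2 union leaves at least one demand point uncovered.
But {P1, P2, P4} covers everything, so the minimum is 3.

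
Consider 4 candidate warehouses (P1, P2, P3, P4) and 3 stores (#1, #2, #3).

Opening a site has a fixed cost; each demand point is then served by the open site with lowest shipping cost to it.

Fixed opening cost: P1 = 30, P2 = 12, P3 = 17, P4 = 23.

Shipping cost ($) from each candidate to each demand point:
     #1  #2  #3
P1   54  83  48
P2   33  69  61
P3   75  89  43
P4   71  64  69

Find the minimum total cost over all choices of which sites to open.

Open {P2, P3}: assign each demand point to its cheapest open site.
  #1→P2 33, #2→P2 69, #3→P3 43
  shipping cost 145, fixed 29 → total 174.
Compare {P2}: shipping cost 163 + fixed 12 = 175.
Compare {P1, P2}: shipping cost 150 + fixed 42 = 192.
Compare {P2, P3, P4}: shipping cost 140 + fixed 52 = 192.
All other subsets cost ≥ 175. Minimum total cost: 174.

174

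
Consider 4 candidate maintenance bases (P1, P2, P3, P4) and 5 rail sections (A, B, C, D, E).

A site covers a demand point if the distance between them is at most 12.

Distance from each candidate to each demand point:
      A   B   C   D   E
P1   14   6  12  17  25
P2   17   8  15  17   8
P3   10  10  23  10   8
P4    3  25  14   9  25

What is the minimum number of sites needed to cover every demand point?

Coverage sets (demand points within 12 of each site):
  P1: {B, C}
  P2: {B, E}
  P3: {A, B, D, E}
  P4: {A, D}
No single site covers all 5 demand points.
But {P1, P3} covers everything, so the minimum is 2.

2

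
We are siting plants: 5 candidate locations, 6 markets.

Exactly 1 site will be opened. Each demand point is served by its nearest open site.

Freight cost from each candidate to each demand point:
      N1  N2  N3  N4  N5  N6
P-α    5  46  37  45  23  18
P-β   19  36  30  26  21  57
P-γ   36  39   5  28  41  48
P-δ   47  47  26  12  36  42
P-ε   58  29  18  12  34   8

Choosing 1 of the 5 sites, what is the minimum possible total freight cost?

159

Open {P-ε}.
  N1→P-ε 58, N2→P-ε 29, N3→P-ε 18, N4→P-ε 12, N5→P-ε 34, N6→P-ε 8  ⇒ total 159.
Compare {P-α}: total 174.
Compare {P-β}: total 189.
No size-1 selection does better; minimum is 159.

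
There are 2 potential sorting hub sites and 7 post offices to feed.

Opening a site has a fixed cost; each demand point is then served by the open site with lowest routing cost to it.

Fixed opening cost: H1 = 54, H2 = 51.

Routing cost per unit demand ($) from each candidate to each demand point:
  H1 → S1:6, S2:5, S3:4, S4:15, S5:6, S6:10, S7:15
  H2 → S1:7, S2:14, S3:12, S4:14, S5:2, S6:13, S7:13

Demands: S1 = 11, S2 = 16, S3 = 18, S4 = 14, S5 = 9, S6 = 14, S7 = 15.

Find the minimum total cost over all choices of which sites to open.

872

Open {H1, H2}: assign each demand point to its cheapest open site.
  S1→H1 11×6=66, S2→H1 16×5=80, S3→H1 18×4=72, S4→H2 14×14=196, S5→H2 9×2=18, S6→H1 14×10=140, S7→H2 15×13=195
  routing cost 767, fixed 105 → total 872.
Compare {H1}: routing cost 847 + fixed 54 = 901.
Compare {H2}: routing cost 1108 + fixed 51 = 1159.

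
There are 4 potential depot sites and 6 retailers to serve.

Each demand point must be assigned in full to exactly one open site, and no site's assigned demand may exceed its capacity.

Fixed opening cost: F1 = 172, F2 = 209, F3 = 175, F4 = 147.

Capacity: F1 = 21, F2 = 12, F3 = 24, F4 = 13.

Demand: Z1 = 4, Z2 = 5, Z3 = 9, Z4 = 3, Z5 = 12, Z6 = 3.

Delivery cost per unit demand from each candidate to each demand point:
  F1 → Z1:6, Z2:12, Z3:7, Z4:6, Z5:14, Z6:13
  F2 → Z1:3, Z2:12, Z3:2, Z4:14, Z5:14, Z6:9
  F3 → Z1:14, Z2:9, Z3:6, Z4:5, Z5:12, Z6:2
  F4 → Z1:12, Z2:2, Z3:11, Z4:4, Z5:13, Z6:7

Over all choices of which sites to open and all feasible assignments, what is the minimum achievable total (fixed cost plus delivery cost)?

Open {F3, F4}; cheapest assignment that respects the capacities:
  F3 (cap 24, load 24): Z3, Z5, Z6 — cost 9×6 + 12×12 + 3×2 = 204
  F4 (cap 13, load 12): Z1, Z2, Z4 — cost 4×12 + 5×2 + 3×4 = 70
  Shipping 274, fixed 322 → total 596.
  Any other capacity-feasible assignment to {F3, F4} ships for at least 274.
Compare {F1, F3}: its best feasible assignment gives total 644.
Compare {F2, F3}: its best feasible assignment gives total 689.
Every other set of open sites that can feasibly serve all demand totals ≥ 644 even under its best assignment. Minimum: 596.

596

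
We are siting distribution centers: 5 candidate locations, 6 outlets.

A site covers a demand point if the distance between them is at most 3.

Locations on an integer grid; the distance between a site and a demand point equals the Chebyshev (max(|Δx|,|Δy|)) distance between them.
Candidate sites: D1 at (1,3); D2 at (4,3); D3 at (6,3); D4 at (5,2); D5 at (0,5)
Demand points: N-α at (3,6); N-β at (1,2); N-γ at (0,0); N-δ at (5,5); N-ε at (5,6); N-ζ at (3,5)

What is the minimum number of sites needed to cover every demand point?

Coverage sets (demand points within 3 of each site):
  D1: {N-α, N-β, N-γ, N-ζ}
  D2: {N-α, N-β, N-δ, N-ε, N-ζ}
  D3: {N-α, N-δ, N-ε, N-ζ}
  D4: {N-δ, N-ζ}
  D5: {N-α, N-β, N-ζ}
No single site covers all 6 demand points.
But {D1, D2} covers everything, so the minimum is 2.

2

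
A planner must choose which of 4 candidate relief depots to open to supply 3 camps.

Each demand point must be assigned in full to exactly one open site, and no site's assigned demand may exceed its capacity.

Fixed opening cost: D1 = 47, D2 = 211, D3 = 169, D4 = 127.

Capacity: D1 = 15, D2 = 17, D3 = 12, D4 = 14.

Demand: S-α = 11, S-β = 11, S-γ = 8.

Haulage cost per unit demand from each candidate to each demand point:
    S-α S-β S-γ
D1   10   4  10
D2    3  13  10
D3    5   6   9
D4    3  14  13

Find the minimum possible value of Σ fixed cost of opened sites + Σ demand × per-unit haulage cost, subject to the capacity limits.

Open {D1, D3, D4}; cheapest assignment that respects the capacities:
  D1 (cap 15, load 11): S-β — cost 11×4 = 44
  D3 (cap 12, load 8): S-γ — cost 8×9 = 72
  D4 (cap 14, load 11): S-α — cost 11×3 = 33
  Shipping 149, fixed 343 → total 492.
  Any other capacity-feasible assignment to {D1, D3, D4} ships for at least 149.
Compare {D1, D2, D4}: its best feasible assignment gives total 542.
Compare {D1, D2, D3}: its best feasible assignment gives total 576.
Every other set of open sites that can feasibly serve all demand totals ≥ 542 even under its best assignment. Minimum: 492.

492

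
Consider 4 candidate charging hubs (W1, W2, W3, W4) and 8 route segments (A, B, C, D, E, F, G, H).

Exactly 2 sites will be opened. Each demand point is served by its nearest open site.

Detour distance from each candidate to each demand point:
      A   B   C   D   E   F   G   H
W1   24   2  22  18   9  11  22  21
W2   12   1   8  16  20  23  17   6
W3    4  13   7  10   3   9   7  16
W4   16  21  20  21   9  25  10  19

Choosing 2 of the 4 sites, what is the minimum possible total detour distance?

Open {W2, W3}.
  A→W3 4, B→W2 1, C→W3 7, D→W3 10, E→W3 3, F→W3 9, G→W3 7, H→W2 6  ⇒ total 47.
Compare {W1, W3}: total 58.
Compare {W3, W4}: total 69.
No size-2 selection does better; minimum is 47.

47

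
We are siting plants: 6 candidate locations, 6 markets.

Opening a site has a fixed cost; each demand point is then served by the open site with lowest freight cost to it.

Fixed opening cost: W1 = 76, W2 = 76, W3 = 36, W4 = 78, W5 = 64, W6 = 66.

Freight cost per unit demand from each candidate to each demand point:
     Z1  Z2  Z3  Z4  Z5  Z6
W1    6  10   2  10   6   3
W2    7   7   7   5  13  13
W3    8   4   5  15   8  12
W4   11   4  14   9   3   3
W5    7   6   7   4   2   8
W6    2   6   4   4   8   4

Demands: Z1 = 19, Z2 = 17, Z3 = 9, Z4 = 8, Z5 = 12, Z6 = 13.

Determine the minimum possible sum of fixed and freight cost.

393

Open {W4, W6}: assign each demand point to its cheapest open site.
  Z1→W6 19×2=38, Z2→W4 17×4=68, Z3→W6 9×4=36, Z4→W6 8×4=32, Z5→W4 12×3=36, Z6→W4 13×3=39
  freight cost 249, fixed 144 → total 393.
Compare {W5, W6}: freight cost 284 + fixed 130 = 414.
Compare {W3, W5, W6}: freight cost 250 + fixed 166 = 416.
Compare {W6}: freight cost 356 + fixed 66 = 422.
All other subsets cost ≥ 414. Minimum total cost: 393.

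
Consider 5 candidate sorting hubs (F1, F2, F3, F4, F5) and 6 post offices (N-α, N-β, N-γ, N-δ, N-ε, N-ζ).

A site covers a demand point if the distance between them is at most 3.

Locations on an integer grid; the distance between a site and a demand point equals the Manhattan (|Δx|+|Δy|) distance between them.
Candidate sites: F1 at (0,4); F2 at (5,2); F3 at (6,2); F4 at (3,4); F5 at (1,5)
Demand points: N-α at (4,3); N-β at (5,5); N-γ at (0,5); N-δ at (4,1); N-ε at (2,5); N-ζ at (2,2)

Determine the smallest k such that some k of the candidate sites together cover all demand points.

Coverage sets (demand points within 3 of each site):
  F1: {N-γ, N-ε}
  F2: {N-α, N-β, N-δ, N-ζ}
  F3: {N-α, N-δ}
  F4: {N-α, N-β, N-ε, N-ζ}
  F5: {N-γ, N-ε}
No single site covers all 6 demand points.
But {F1, F2} covers everything, so the minimum is 2.

2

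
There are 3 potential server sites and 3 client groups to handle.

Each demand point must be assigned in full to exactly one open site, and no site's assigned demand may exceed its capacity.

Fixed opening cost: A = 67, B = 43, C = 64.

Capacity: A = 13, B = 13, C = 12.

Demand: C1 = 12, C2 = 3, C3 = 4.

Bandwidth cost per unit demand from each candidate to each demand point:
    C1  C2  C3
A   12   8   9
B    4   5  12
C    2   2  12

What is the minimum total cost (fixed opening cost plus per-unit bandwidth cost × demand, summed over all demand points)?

Open {B, C}; cheapest assignment that respects the capacities:
  B (cap 13, load 7): C2, C3 — cost 3×5 + 4×12 = 63
  C (cap 12, load 12): C1 — cost 12×2 = 24
  Shipping 87, fixed 107 → total 194.
  Any other capacity-feasible assignment to {B, C} ships for at least 87.
Compare {A, C}: its best feasible assignment gives total 215.
Compare {A, B}: its best feasible assignment gives total 218.
Every other set of open sites that can feasibly serve all demand totals ≥ 215 even under its best assignment. Minimum: 194.

194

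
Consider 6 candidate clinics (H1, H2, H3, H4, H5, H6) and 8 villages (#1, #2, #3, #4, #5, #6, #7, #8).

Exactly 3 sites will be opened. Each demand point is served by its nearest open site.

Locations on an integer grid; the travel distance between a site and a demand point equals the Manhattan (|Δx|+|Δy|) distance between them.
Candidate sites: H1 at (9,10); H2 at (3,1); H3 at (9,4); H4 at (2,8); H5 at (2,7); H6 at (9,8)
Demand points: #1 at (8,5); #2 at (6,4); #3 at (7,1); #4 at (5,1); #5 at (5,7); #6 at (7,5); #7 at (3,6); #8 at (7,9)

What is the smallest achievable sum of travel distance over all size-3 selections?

Open {H2, H3, H5}.
  #1→H3 2, #2→H3 3, #3→H2 4, #4→H2 2, #5→H5 3, #6→H3 3, #7→H5 2, #8→H3 7  ⇒ total 26.
Compare {H2, H3, H4}: total 27.
Compare {H2, H3, H6}: total 27.
No size-3 selection does better; minimum is 26.

26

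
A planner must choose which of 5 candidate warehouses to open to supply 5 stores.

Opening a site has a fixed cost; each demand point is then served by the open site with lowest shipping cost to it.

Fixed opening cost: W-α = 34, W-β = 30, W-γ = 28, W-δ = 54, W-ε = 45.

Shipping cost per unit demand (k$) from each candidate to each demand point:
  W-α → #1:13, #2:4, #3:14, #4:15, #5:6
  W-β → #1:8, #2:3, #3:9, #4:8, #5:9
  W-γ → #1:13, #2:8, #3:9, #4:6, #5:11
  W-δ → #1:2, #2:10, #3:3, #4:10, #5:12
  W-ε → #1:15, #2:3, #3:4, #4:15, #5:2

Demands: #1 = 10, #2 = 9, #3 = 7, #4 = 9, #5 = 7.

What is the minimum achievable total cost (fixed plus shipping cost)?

Open {W-γ, W-δ, W-ε}: assign each demand point to its cheapest open site.
  #1→W-δ 10×2=20, #2→W-ε 9×3=27, #3→W-δ 7×3=21, #4→W-γ 9×6=54, #5→W-ε 7×2=14
  shipping cost 136, fixed 127 → total 263.
Compare {W-δ, W-ε}: shipping cost 172 + fixed 99 = 271.
Compare {W-β, W-δ, W-ε}: shipping cost 154 + fixed 129 = 283.
Compare {W-β, W-δ}: shipping cost 203 + fixed 84 = 287.
All other subsets cost ≥ 271. Minimum total cost: 263.

263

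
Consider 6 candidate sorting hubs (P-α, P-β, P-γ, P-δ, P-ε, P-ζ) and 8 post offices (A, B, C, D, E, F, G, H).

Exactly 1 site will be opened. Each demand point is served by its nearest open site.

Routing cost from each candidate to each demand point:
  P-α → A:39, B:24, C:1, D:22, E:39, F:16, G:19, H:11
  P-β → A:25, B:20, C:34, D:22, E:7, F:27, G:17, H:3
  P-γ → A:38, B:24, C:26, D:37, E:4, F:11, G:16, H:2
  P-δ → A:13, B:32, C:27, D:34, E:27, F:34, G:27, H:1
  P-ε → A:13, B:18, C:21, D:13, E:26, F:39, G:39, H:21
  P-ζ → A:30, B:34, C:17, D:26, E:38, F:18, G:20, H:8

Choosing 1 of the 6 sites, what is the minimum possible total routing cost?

Open {P-β}.
  A→P-β 25, B→P-β 20, C→P-β 34, D→P-β 22, E→P-β 7, F→P-β 27, G→P-β 17, H→P-β 3  ⇒ total 155.
Compare {P-γ}: total 158.
Compare {P-α}: total 171.
No size-1 selection does better; minimum is 155.

155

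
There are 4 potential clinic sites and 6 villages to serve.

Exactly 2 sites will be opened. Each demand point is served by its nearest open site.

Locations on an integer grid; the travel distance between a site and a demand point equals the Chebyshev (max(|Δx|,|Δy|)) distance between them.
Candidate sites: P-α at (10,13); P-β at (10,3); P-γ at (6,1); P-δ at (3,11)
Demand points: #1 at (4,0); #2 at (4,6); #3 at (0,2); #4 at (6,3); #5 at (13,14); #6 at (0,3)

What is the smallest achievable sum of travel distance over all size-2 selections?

Open {P-α, P-γ}.
  #1→P-γ 2, #2→P-γ 5, #3→P-γ 6, #4→P-γ 2, #5→P-α 3, #6→P-γ 6  ⇒ total 24.
Compare {P-γ, P-δ}: total 31.
Compare {P-β, P-γ}: total 32.
No size-2 selection does better; minimum is 24.

24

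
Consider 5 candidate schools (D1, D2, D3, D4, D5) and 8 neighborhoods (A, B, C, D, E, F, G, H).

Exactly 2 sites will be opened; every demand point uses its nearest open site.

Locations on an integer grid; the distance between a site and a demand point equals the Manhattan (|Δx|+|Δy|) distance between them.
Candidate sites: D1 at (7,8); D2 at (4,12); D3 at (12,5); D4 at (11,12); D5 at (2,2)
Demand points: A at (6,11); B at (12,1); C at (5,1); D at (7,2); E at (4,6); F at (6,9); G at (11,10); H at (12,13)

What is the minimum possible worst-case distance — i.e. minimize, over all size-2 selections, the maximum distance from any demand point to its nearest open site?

9

Open {D1, D3}.
  Farthest demand point is C at distance 9 (to D1); all others are ≤ 9.
With {D1, D5} the worst case is 11.
With {D2, D3} the worst case is 11.
No size-2 selection achieves below 9.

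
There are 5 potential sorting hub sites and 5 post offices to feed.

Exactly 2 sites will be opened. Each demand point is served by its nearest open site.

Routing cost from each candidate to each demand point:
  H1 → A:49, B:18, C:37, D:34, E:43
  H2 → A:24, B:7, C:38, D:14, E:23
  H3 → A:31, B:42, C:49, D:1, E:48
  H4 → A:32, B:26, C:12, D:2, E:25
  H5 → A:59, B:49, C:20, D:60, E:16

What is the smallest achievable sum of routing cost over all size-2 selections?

68

Open {H2, H4}.
  A→H2 24, B→H2 7, C→H4 12, D→H4 2, E→H2 23  ⇒ total 68.
Compare {H2, H5}: total 81.
Compare {H4, H5}: total 88.
No size-2 selection does better; minimum is 68.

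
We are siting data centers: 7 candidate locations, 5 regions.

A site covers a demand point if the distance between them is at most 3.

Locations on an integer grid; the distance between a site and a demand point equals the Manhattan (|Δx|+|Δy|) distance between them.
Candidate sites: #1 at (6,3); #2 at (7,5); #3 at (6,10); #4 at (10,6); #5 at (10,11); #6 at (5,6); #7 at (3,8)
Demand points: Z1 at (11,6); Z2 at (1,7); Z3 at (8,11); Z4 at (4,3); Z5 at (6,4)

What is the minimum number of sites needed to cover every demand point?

Coverage sets (demand points within 3 of each site):
  #1: {Z4, Z5}
  #2: {Z5}
  #3: {Z3}
  #4: {Z1}
  #5: {Z3}
  #6: {Z5}
  #7: {Z2}
No 3 sites suffice: every size-3 union leaves at least one demand point uncovered.
But {#1, #3, #4, #7} covers everything, so the minimum is 4.

4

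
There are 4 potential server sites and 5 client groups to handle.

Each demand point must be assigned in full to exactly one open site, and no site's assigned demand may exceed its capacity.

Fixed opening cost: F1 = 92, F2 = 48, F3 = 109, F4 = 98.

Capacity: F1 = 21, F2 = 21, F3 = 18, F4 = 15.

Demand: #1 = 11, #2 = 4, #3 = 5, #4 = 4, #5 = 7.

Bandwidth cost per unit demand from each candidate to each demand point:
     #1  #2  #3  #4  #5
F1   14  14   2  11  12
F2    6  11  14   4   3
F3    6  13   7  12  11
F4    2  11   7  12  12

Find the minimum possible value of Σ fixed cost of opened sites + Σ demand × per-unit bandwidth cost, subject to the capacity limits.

319

Open {F2, F4}; cheapest assignment that respects the capacities:
  F2 (cap 21, load 20): #2, #3, #4, #5 — cost 4×11 + 5×14 + 4×4 + 7×3 = 151
  F4 (cap 15, load 11): #1 — cost 11×2 = 22
  Shipping 173, fixed 146 → total 319.
  Any other capacity-feasible assignment to {F2, F4} ships for at least 173.
Compare {F1, F2}: its best feasible assignment gives total 337.
Compare {F2, F3}: its best feasible assignment gives total 339.
Every other set of open sites that can feasibly serve all demand totals ≥ 337 even under its best assignment. Minimum: 319.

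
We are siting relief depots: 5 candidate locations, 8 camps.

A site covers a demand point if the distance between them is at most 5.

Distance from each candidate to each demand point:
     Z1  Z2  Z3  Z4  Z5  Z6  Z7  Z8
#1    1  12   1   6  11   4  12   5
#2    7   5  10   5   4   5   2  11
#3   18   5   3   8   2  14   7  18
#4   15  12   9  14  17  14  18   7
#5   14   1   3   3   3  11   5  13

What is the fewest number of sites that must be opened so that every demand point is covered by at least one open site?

Coverage sets (demand points within 5 of each site):
  #1: {Z1, Z3, Z6, Z8}
  #2: {Z2, Z4, Z5, Z6, Z7}
  #3: {Z2, Z3, Z5}
  #4: {}
  #5: {Z2, Z3, Z4, Z5, Z7}
No single site covers all 8 demand points.
But {#1, #2} covers everything, so the minimum is 2.

2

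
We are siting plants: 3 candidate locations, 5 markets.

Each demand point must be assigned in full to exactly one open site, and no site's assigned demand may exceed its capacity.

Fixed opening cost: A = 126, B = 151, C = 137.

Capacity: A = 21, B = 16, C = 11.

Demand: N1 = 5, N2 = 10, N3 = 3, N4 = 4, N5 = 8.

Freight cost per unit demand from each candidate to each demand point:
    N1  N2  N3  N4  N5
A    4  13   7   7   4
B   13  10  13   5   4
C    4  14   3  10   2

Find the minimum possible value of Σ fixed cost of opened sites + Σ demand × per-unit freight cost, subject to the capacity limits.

Open {A, C}; cheapest assignment that respects the capacities:
  A (cap 21, load 19): N1, N2, N4 — cost 5×4 + 10×13 + 4×7 = 178
  C (cap 11, load 11): N3, N5 — cost 3×3 + 8×2 = 25
  Shipping 203, fixed 263 → total 466.
  Any other capacity-feasible assignment to {A, C} ships for at least 203.
Compare {A, B}: its best feasible assignment gives total 470.
Compare {A, B, C}: its best feasible assignment gives total 579.
Every other set of open sites that can feasibly serve all demand totals ≥ 470 even under its best assignment. Minimum: 466.

466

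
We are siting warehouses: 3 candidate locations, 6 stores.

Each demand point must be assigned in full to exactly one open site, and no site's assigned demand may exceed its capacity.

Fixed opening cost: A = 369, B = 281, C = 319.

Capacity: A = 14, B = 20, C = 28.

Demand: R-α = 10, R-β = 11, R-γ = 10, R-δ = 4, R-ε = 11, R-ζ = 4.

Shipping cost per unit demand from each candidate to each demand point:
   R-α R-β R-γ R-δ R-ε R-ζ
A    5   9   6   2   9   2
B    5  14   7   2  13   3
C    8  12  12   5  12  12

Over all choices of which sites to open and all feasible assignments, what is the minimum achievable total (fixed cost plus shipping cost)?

Open {A, B, C}; cheapest assignment that respects the capacities:
  A (cap 14, load 14): R-γ, R-ζ — cost 10×6 + 4×2 = 68
  B (cap 20, load 14): R-α, R-δ — cost 10×5 + 4×2 = 58
  C (cap 28, load 22): R-β, R-ε — cost 11×12 + 11×12 = 264
  Shipping 390, fixed 969 → total 1359.
  Any other capacity-feasible assignment to {A, B, C} ships for at least 390.
Total demand is 50 and no other set of sites has combined capacity ≥ 50, so {A, B, C} is the only feasible choice of open sites. Minimum: 1359.

1359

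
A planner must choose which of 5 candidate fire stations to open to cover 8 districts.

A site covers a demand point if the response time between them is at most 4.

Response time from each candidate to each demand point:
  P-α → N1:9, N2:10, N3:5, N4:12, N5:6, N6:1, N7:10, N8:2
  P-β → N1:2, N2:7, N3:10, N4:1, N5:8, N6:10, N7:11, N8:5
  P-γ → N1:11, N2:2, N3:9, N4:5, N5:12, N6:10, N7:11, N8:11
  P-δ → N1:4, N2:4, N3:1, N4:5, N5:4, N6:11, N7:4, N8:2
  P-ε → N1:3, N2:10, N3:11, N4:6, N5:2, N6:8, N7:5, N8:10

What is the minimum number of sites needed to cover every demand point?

Coverage sets (demand points within 4 of each site):
  P-α: {N6, N8}
  P-β: {N1, N4}
  P-γ: {N2}
  P-δ: {N1, N2, N3, N5, N7, N8}
  P-ε: {N1, N5}
No 2 sites suffice: every size-2 union leaves at least one demand point uncovered.
But {P-α, P-β, P-δ} covers everything, so the minimum is 3.

3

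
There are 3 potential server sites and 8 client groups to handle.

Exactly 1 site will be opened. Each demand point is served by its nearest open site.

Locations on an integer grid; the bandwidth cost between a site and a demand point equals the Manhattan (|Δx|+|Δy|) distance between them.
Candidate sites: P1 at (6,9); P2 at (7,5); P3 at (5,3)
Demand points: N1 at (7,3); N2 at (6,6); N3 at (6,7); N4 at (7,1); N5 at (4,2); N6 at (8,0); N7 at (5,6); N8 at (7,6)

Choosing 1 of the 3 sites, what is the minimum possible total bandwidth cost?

Open {P2}.
  N1→P2 2, N2→P2 2, N3→P2 3, N4→P2 4, N5→P2 6, N6→P2 6, N7→P2 3, N8→P2 1  ⇒ total 27.
Compare {P3}: total 31.
Compare {P1}: total 49.

27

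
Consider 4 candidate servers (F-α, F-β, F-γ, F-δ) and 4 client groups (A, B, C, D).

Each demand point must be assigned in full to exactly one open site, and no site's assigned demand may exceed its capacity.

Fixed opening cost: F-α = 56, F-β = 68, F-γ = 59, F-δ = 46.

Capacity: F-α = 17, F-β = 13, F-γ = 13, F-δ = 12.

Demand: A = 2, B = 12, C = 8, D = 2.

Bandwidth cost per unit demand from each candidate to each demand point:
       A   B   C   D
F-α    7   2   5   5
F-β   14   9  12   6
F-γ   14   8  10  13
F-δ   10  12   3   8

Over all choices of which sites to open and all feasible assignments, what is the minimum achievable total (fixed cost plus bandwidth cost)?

174

Open {F-α, F-δ}; cheapest assignment that respects the capacities:
  F-α (cap 17, load 16): A, B, D — cost 2×7 + 12×2 + 2×5 = 48
  F-δ (cap 12, load 8): C — cost 8×3 = 24
  Shipping 72, fixed 102 → total 174.
  Any other capacity-feasible assignment to {F-α, F-δ} ships for at least 72.
Compare {F-α, F-γ, F-δ}: its best feasible assignment gives total 233.
Compare {F-α, F-β, F-δ}: its best feasible assignment gives total 242.
Every other set of open sites that can feasibly serve all demand totals ≥ 233 even under its best assignment. Minimum: 174.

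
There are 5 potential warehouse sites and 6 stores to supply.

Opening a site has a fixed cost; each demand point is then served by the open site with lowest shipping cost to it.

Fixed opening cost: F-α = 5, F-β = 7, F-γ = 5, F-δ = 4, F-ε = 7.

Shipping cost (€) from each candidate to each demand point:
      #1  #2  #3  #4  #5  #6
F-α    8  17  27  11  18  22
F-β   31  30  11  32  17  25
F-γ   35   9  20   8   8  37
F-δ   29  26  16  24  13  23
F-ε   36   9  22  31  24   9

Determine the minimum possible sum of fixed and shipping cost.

Open {F-α, F-β, F-γ, F-ε}: assign each demand point to its cheapest open site.
  #1→F-α 8, #2→F-γ 9, #3→F-β 11, #4→F-γ 8, #5→F-γ 8, #6→F-ε 9
  shipping cost 53, fixed 24 → total 77.
Compare {F-α, F-γ, F-ε}: shipping cost 62 + fixed 17 = 79.
Compare {F-α, F-γ, F-δ, F-ε}: shipping cost 58 + fixed 21 = 79.
Compare {F-α, F-β, F-γ, F-δ, F-ε}: shipping cost 53 + fixed 28 = 81.
All other subsets cost ≥ 79. Minimum total cost: 77.

77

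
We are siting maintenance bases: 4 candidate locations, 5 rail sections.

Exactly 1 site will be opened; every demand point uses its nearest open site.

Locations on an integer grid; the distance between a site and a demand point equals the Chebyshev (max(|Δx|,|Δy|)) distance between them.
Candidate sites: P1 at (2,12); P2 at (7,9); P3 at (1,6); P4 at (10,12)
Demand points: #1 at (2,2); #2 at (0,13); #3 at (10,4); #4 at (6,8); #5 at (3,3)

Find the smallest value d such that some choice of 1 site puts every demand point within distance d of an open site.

Open {P2}.
  Farthest demand point is #1 at distance 7 (to P2); all others are ≤ 7.
With {P3} the worst case is 9.
With {P1} the worst case is 10.
No size-1 selection achieves below 7.

7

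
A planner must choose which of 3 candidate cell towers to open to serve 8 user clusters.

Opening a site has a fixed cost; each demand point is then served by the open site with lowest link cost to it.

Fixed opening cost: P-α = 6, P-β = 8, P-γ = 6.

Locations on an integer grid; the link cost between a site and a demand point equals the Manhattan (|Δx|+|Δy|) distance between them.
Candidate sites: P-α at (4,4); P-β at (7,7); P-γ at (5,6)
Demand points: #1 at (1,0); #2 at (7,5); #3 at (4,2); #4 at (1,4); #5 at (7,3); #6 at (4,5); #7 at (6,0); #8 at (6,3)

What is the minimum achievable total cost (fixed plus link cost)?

Open {P-α}: assign each demand point to its cheapest open site.
  #1→P-α 7, #2→P-α 4, #3→P-α 2, #4→P-α 3, #5→P-α 4, #6→P-α 1, #7→P-α 6, #8→P-α 3
  link cost 30, fixed 6 → total 36.
Compare {P-α, P-γ}: link cost 29 + fixed 12 = 41.
Compare {P-α, P-β}: link cost 28 + fixed 14 = 42.
Compare {P-γ}: link cost 42 + fixed 6 = 48.
All other subsets cost ≥ 41. Minimum total cost: 36.

36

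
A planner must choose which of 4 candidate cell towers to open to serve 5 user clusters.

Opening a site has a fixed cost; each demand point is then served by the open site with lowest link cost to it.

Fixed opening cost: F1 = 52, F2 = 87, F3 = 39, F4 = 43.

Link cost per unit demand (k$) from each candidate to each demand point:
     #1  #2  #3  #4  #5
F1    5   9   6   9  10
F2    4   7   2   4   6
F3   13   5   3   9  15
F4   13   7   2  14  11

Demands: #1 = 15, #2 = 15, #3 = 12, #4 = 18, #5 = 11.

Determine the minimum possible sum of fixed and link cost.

414

Open {F2}: assign each demand point to its cheapest open site.
  #1→F2 15×4=60, #2→F2 15×7=105, #3→F2 12×2=24, #4→F2 18×4=72, #5→F2 11×6=66
  link cost 327, fixed 87 → total 414.
Compare {F2, F3}: link cost 297 + fixed 126 = 423.
Compare {F2, F4}: link cost 327 + fixed 130 = 457.
Compare {F1, F2}: link cost 327 + fixed 139 = 466.
All other subsets cost ≥ 423. Minimum total cost: 414.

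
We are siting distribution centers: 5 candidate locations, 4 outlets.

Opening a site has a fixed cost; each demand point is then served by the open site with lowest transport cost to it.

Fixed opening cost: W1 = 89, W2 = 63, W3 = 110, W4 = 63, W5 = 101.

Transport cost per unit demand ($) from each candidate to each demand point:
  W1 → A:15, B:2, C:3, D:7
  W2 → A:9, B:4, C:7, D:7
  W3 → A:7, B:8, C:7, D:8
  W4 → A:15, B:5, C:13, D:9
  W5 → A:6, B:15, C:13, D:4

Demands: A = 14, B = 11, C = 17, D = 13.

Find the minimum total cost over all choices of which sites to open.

399

Open {W1, W5}: assign each demand point to its cheapest open site.
  A→W5 14×6=84, B→W1 11×2=22, C→W1 17×3=51, D→W5 13×4=52
  transport cost 209, fixed 190 → total 399.
Compare {W1, W2}: transport cost 290 + fixed 152 = 442.
Compare {W2}: transport cost 380 + fixed 63 = 443.
Compare {W1, W3}: transport cost 262 + fixed 199 = 461.
All other subsets cost ≥ 442. Minimum total cost: 399.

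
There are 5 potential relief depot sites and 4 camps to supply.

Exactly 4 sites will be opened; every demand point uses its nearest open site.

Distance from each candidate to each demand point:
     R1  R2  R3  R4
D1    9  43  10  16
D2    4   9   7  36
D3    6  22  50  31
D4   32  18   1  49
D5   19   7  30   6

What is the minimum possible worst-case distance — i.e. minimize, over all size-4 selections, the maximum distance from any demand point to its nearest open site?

Open {D1, D2, D3, D5}.
  Farthest demand point is R2 at distance 7 (to D5); all others are ≤ 7.
With {D1, D2, D4, D5} the worst case is 7.
With {D1, D3, D4, D5} the worst case is 7.
No size-4 selection achieves below 7.

7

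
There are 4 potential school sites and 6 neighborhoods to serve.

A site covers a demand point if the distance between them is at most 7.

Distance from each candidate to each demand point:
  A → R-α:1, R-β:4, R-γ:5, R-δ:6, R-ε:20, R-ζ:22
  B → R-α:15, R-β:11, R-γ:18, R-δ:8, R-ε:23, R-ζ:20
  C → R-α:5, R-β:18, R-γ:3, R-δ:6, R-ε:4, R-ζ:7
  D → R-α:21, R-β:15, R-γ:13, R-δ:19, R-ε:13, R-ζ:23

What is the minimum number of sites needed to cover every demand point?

2

Coverage sets (demand points within 7 of each site):
  A: {R-α, R-β, R-γ, R-δ}
  B: {}
  C: {R-α, R-γ, R-δ, R-ε, R-ζ}
  D: {}
No single site covers all 6 demand points.
But {A, C} covers everything, so the minimum is 2.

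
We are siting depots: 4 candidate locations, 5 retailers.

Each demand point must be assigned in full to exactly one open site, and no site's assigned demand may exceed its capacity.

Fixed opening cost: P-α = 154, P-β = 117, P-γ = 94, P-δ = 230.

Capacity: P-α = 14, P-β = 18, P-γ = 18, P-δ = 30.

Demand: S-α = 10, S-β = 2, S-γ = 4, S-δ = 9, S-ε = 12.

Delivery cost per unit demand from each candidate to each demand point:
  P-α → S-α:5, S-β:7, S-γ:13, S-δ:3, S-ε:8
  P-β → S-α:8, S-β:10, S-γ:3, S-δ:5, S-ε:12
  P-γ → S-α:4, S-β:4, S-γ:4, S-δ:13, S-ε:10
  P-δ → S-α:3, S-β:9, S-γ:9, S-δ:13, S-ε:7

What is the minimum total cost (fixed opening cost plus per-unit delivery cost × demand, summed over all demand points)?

536

Open {P-β, P-δ}; cheapest assignment that respects the capacities:
  P-β (cap 18, load 13): S-γ, S-δ — cost 4×3 + 9×5 = 57
  P-δ (cap 30, load 24): S-α, S-β, S-ε — cost 10×3 + 2×9 + 12×7 = 132
  Shipping 189, fixed 347 → total 536.
  Any other capacity-feasible assignment to {P-β, P-δ} ships for at least 189.
Compare {P-α, P-β, P-γ}: its best feasible assignment gives total 566.
Compare {P-α, P-δ}: its best feasible assignment gives total 575.
Every other set of open sites that can feasibly serve all demand totals ≥ 566 even under its best assignment. Minimum: 536.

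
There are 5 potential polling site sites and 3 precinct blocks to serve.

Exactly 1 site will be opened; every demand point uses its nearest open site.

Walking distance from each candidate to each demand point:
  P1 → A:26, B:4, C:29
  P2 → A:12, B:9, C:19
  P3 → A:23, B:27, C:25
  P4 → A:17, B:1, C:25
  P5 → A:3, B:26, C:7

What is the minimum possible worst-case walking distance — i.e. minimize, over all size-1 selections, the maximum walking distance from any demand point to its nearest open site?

19

Open {P2}.
  Farthest demand point is C at walking distance 19 (to P2); all others are ≤ 19.
With {P4} the worst case is 25.
With {P5} the worst case is 26.
No size-1 selection achieves below 19.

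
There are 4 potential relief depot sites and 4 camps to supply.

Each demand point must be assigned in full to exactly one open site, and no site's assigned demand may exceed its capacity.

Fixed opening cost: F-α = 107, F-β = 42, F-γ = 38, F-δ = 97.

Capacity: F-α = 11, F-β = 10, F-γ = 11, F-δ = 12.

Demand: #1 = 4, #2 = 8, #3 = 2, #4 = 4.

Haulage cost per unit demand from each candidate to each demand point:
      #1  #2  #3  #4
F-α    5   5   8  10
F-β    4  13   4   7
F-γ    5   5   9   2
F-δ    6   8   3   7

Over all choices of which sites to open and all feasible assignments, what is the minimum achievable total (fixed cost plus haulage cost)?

Open {F-β, F-γ}; cheapest assignment that respects the capacities:
  F-β (cap 10, load 10): #1, #3, #4 — cost 4×4 + 2×4 + 4×7 = 52
  F-γ (cap 11, load 8): #2 — cost 8×5 = 40
  Shipping 92, fixed 80 → total 172.
  Any other capacity-feasible assignment to {F-β, F-γ} ships for at least 92.
Compare {F-α, F-γ}: its best feasible assignment gives total 229.
Compare {F-γ, F-δ}: its best feasible assignment gives total 233.
Every other set of open sites that can feasibly serve all demand totals ≥ 229 even under its best assignment. Minimum: 172.

172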